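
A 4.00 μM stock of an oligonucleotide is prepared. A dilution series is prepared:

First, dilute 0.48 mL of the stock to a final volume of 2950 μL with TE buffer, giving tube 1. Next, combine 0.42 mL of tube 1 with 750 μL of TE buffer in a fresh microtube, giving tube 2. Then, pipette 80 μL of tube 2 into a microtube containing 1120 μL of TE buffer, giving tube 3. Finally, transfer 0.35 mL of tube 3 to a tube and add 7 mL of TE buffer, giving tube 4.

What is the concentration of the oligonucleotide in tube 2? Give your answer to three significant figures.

Step 1: 0.48 mL brought to 2950 μL → factor 2.95/0.48 = 6.1458
Step 2: 0.42 mL + 750 μL = 1.17 mL total → factor 1.17/0.42 = 2.7857
Dilution factor through tube 2 = 6.1458 × 2.7857 = 17.121
[tube 2] = 4.00 μM / 17.121 = 0.234 μM

0.234 μM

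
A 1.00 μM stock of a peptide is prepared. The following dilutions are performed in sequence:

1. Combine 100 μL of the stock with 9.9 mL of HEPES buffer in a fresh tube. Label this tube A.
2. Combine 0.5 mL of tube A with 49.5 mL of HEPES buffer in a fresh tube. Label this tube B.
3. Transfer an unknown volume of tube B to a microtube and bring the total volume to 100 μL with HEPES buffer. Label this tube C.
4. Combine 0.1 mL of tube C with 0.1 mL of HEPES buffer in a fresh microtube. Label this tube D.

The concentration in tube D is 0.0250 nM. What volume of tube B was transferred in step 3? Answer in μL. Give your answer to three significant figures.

Step 1: 100 μL + 9.9 mL = 10000 μL total → factor 10000/100 = 100
Step 2: 0.5 mL + 49.5 mL = 50 mL total → factor 50/0.5 = 100
Step 3: v brought to 100 μL → factor = 100 μL/v
Step 4: 0.1 mL + 0.1 mL = 0.2 mL total → factor 0.2/0.1 = 2
Product of known-step factors = 20000
Overall factor = 1.00 μM / (0.0250 nM) = 40000
Step-3 factor = 40000 / 20000 = 2
v = 100 μL / 2 = 50.0 μL

50.0 μL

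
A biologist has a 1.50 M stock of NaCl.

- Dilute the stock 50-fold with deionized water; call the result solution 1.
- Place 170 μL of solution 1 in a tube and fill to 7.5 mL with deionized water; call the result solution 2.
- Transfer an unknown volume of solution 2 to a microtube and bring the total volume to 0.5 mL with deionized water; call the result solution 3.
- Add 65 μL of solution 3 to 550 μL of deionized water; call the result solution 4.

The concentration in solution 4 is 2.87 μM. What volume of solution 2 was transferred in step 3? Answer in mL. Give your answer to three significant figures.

Step 1: 50-fold → factor 50
Step 2: 170 μL brought to 7.5 mL → factor 7500/170 = 44.118
Step 3: v brought to 0.5 mL → factor = 0.5 mL/v
Step 4: 65 μL + 550 μL = 615 μL total → factor 615/65 = 9.4615
Product of known-step factors = 20871
Overall factor = 1.50 M / (2.87 μM) = 5.2265 × 10^5
Step-3 factor = 5.2265 × 10^5 / 20871 = 25.042
v = 0.5 mL / 25.042 = 0.0200 mL

0.0200 mL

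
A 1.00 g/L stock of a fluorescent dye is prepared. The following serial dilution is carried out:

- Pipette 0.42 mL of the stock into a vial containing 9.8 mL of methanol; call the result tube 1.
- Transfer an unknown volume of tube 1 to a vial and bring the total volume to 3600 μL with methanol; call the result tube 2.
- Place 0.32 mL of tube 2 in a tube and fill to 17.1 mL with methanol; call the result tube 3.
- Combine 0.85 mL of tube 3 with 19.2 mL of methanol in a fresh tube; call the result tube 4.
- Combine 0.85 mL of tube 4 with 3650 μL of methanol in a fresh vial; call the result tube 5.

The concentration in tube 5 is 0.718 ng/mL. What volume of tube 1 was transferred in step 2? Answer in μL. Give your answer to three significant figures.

Step 1: 0.42 mL + 9.8 mL = 10.22 mL total → factor 10.22/0.42 = 24.333
Step 2: v brought to 3600 μL → factor = 3600 μL/v
Step 3: 0.32 mL brought to 17.1 mL → factor 17.1/0.32 = 53.438
Step 4: 0.85 mL + 19.2 mL = 20.05 mL total → factor 20.05/0.85 = 23.588
Step 5: 0.85 mL + 3650 μL = 4.5 mL total → factor 4.5/0.85 = 5.2941
Product of known-step factors = 1.6238 × 10^5
Overall factor = 1.00 g/L / (0.718 ng/mL) = 1.3928 × 10^6
Step-2 factor = 1.3928 × 10^6 / 1.6238 × 10^5 = 8.5771
v = 3600 μL / 8.5771 = 420 μL

420 μL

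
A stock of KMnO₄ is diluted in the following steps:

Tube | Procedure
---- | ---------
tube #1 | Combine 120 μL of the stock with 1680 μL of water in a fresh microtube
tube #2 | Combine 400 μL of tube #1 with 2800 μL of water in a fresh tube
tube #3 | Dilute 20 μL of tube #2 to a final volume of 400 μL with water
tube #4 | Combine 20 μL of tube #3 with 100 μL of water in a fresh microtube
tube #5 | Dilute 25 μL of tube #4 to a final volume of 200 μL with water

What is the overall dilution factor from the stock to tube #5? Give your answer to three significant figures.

1.15 × 10^5

Step 1: 120 μL + 1680 μL = 1800 μL total → factor 1800/120 = 15
Step 2: 400 μL + 2800 μL = 3200 μL total → factor 3200/400 = 8
Step 3: 20 μL brought to 400 μL → factor 400/20 = 20
Step 4: 20 μL + 100 μL = 120 μL total → factor 120/20 = 6
Step 5: 25 μL brought to 200 μL → factor 200/25 = 8
Overall dilution factor = 15 × 8 × 20 × 6 × 8 = 1.152 × 10^5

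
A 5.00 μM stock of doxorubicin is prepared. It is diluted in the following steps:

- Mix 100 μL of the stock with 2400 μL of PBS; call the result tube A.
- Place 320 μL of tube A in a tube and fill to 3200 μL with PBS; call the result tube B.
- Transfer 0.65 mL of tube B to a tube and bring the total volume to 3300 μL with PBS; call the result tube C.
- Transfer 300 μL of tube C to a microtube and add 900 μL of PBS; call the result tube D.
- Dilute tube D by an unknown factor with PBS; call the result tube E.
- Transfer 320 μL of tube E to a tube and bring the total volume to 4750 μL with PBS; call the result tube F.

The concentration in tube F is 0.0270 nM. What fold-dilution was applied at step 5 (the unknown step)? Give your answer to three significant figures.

2.46-fold

Step 1: 100 μL + 2400 μL = 2500 μL total → factor 2500/100 = 25
Step 2: 320 μL brought to 3200 μL → factor 3200/320 = 10
Step 3: 0.65 mL brought to 3300 μL → factor 3.3/0.65 = 5.0769
Step 4: 300 μL + 900 μL = 1200 μL total → factor 1200/300 = 4
Step 5: unknown factor x
Step 6: 320 μL brought to 4750 μL → factor 4750/320 = 14.844
Product of known-step factors = 75361
Overall factor = 5.00 μM / (0.0270 nM) = 1.8519 × 10^5
x = 1.8519 × 10^5 / 75361 = 2.46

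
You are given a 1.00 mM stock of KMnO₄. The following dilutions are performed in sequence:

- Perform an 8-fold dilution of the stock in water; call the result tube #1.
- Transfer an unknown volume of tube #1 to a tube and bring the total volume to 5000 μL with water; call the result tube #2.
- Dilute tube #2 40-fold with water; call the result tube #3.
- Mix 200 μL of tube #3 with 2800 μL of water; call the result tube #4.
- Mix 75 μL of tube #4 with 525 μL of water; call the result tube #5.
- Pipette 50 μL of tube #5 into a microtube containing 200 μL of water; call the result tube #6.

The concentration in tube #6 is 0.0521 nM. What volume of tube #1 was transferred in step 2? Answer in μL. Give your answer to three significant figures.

50.0 μL

Step 1: 8-fold → factor 8
Step 2: v brought to 5000 μL → factor = 5000 μL/v
Step 3: 40-fold → factor 40
Step 4: 200 μL + 2800 μL = 3000 μL total → factor 3000/200 = 15
Step 5: 75 μL + 525 μL = 600 μL total → factor 600/75 = 8
Step 6: 50 μL + 200 μL = 250 μL total → factor 250/50 = 5
Product of known-step factors = 1.92 × 10^5
Overall factor = 1.00 mM / (0.0521 nM) = 1.9194 × 10^7
Step-2 factor = 1.9194 × 10^7 / 1.92 × 10^5 = 99.968
v = 5000 μL / 99.968 = 50.0 μL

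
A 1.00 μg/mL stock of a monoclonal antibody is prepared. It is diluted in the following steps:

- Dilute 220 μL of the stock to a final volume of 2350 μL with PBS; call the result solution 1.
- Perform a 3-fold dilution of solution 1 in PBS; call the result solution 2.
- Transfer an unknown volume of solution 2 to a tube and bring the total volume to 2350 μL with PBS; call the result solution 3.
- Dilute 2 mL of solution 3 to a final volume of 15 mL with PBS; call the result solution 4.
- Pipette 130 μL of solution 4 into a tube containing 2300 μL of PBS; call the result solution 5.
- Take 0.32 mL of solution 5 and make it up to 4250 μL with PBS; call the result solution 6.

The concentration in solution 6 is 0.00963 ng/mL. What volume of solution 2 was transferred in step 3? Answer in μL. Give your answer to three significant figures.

1.35 × 10^3 μL

Step 1: 220 μL brought to 2350 μL → factor 2350/220 = 10.682
Step 2: 3-fold → factor 3
Step 3: v brought to 2350 μL → factor = 2350 μL/v
Step 4: 2 mL brought to 15 mL → factor 15/2 = 7.5
Step 5: 130 μL + 2300 μL = 2430 μL total → factor 2430/130 = 18.692
Step 6: 0.32 mL brought to 4250 μL → factor 4.25/0.32 = 13.281
Product of known-step factors = 59666
Overall factor = 1.00 μg/mL / (0.00963 ng/mL) = 1.0384 × 10^5
Step-3 factor = 1.0384 × 10^5 / 59666 = 1.7404
v = 2350 μL / 1.7404 = 1.35 × 10^3 μL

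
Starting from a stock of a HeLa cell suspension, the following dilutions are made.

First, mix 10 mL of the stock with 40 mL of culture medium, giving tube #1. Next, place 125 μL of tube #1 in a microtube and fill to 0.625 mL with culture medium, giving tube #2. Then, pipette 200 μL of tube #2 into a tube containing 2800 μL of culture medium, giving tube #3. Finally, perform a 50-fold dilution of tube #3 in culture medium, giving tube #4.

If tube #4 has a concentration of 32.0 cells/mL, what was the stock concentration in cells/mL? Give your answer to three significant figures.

Step 1: 10 mL + 40 mL = 50 mL total → factor 50/10 = 5
Step 2: 125 μL brought to 0.625 mL → factor 625/125 = 5
Step 3: 200 μL + 2800 μL = 3000 μL total → factor 3000/200 = 15
Step 4: 50-fold → factor 50
Overall dilution factor = 5 × 5 × 15 × 50 = 18750
Stock = 32.0 cells/mL × 18750 = 6.00 × 10^5 cells/mL

6.00 × 10^5 cells/mL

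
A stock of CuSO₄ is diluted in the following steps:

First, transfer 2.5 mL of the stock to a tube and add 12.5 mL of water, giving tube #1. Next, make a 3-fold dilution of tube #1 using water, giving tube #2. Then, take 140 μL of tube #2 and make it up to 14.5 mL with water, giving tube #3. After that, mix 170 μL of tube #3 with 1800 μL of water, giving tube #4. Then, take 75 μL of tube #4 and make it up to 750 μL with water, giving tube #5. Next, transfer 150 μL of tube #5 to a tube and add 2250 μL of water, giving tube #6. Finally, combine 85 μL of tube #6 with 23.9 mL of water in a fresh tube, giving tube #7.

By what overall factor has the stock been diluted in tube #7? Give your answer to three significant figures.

9.75 × 10^8

Step 1: 2.5 mL + 12.5 mL = 15 mL total → factor 15/2.5 = 6
Step 2: 3-fold → factor 3
Step 3: 140 μL brought to 14.5 mL → factor 14500/140 = 103.57
Step 4: 170 μL + 1800 μL = 1970 μL total → factor 1970/170 = 11.588
Step 5: 75 μL brought to 750 μL → factor 750/75 = 10
Step 6: 150 μL + 2250 μL = 2400 μL total → factor 2400/150 = 16
Step 7: 85 μL + 23.9 mL = 23985 μL total → factor 23985/85 = 282.18
Overall dilution factor = 6 × 3 × 103.57 × 11.588 × 10 × 16 × 282.18 = 9.7537 × 10^8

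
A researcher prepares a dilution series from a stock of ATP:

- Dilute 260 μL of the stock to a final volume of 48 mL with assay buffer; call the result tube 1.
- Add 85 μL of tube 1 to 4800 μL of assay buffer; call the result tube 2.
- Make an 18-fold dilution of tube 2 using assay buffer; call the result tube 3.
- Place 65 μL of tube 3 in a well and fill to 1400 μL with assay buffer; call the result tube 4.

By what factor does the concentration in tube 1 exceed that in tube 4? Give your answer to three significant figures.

Step 1: 260 μL brought to 48 mL → factor 48000/260 = 184.62
Step 2: 85 μL + 4800 μL = 4885 μL total → factor 4885/85 = 57.471
Step 3: 18-fold → factor 18
Step 4: 65 μL brought to 1400 μL → factor 1400/65 = 21.538
Dilution factor to tube 1 = 184.62; to tube 4 = 4.1134 × 10^6
[tube 1]/[tube 4] = (factor to tube 4)/(factor to tube 1) = 4.1134 × 10^6/184.62 = 2.23 × 10^4

2.23 × 10^4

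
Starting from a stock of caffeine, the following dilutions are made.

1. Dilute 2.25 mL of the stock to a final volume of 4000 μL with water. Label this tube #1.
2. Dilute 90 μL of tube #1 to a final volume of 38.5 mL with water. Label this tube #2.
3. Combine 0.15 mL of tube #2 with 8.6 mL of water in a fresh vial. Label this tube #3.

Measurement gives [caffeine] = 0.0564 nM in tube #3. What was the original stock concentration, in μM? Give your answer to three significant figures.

2.50 μM

Step 1: 2.25 mL brought to 4000 μL → factor 4/2.25 = 1.7778
Step 2: 90 μL brought to 38.5 mL → factor 38500/90 = 427.78
Step 3: 0.15 mL + 8.6 mL = 8.75 mL total → factor 8.75/0.15 = 58.333
Overall dilution factor = 1.7778 × 427.78 × 58.333 = 44362
Stock = 0.0564 nM × 44362 = 2502 nM = 2.50 μM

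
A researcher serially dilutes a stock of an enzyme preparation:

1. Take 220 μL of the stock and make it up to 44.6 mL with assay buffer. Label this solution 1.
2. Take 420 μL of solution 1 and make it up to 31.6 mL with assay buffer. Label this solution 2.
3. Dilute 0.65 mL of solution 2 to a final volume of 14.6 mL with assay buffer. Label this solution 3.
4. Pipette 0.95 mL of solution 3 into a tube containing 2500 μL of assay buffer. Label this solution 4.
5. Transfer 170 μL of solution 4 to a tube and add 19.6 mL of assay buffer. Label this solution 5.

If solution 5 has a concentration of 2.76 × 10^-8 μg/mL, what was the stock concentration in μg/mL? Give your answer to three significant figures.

Step 1: 220 μL brought to 44.6 mL → factor 44600/220 = 202.73
Step 2: 420 μL brought to 31.6 mL → factor 31600/420 = 75.238
Step 3: 0.65 mL brought to 14.6 mL → factor 14.6/0.65 = 22.462
Step 4: 0.95 mL + 2500 μL = 3.45 mL total → factor 3.45/0.95 = 3.6316
Step 5: 170 μL + 19.6 mL = 19770 μL total → factor 19770/170 = 116.29
Overall dilution factor = 202.73 × 75.238 × 22.462 × 3.6316 × 116.29 = 1.4469 × 10^8
Stock = 2.76 × 10^-8 μg/mL × 1.4469 × 10^8 = 3.99 μg/mL

3.99 μg/mL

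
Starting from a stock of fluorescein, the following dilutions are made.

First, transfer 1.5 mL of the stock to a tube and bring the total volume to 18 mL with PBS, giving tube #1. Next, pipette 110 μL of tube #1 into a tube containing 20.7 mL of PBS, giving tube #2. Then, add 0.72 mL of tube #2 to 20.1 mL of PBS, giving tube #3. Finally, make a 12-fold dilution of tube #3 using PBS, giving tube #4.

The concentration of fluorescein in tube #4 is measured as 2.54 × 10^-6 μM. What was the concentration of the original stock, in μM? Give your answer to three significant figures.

2.00 μM

Step 1: 1.5 mL brought to 18 mL → factor 18/1.5 = 12
Step 2: 110 μL + 20.7 mL = 20810 μL total → factor 20810/110 = 189.18
Step 3: 0.72 mL + 20.1 mL = 20.82 mL total → factor 20.82/0.72 = 28.917
Step 4: 12-fold → factor 12
Overall dilution factor = 12 × 189.18 × 28.917 × 12 = 7.8775 × 10^5
Stock = 2.54 × 10^-6 μM × 7.8775 × 10^5 = 2.00 μM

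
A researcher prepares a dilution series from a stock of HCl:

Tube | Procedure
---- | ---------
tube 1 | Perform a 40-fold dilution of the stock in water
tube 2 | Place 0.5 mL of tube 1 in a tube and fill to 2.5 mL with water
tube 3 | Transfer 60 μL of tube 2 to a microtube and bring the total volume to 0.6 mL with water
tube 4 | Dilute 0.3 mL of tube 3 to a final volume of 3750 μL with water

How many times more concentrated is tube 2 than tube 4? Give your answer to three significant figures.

125

Step 1: 40-fold → factor 40
Step 2: 0.5 mL brought to 2.5 mL → factor 2.5/0.5 = 5
Step 3: 60 μL brought to 0.6 mL → factor 600/60 = 10
Step 4: 0.3 mL brought to 3750 μL → factor 3.75/0.3 = 12.5
Dilution factor to tube 2 = 200; to tube 4 = 25000
[tube 2]/[tube 4] = (factor to tube 4)/(factor to tube 2) = 25000/200 = 125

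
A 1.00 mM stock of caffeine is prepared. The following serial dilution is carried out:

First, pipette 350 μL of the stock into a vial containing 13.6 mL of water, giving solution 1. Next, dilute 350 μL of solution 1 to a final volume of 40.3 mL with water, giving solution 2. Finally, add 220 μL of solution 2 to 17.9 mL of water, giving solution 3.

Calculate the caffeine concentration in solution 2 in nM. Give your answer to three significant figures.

Step 1: 350 μL + 13.6 mL = 13950 μL total → factor 13950/350 = 39.857
Step 2: 350 μL brought to 40.3 mL → factor 40300/350 = 115.14
Dilution factor through solution 2 = 39.857 × 115.14 = 4589.3
[solution 2] = 1.00 mM / 4589.3 = 0.0002179 mM = 218 nM

218 nM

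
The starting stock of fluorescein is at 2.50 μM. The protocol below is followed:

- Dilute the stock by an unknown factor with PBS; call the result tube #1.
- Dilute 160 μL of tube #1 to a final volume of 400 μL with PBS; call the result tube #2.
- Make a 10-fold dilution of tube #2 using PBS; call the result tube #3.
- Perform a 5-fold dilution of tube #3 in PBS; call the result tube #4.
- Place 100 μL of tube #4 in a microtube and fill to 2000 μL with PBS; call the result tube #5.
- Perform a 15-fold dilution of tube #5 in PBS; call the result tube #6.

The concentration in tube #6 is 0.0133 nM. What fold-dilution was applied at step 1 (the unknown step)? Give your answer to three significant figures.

5.01-fold

Step 1: unknown factor x
Step 2: 160 μL brought to 400 μL → factor 400/160 = 2.5
Step 3: 10-fold → factor 10
Step 4: 5-fold → factor 5
Step 5: 100 μL brought to 2000 μL → factor 2000/100 = 20
Step 6: 15-fold → factor 15
Product of known-step factors = 37500
Overall factor = 2.50 μM / (0.0133 nM) = 1.8797 × 10^5
x = 1.8797 × 10^5 / 37500 = 5.01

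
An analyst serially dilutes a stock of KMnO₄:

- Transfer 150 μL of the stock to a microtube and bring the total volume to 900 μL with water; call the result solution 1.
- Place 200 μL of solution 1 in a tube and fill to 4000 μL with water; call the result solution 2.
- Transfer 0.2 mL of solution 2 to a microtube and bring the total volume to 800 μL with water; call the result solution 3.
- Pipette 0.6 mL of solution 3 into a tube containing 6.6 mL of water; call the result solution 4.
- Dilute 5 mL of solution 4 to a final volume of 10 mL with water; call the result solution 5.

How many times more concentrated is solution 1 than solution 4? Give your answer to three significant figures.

Step 1: 150 μL brought to 900 μL → factor 900/150 = 6
Step 2: 200 μL brought to 4000 μL → factor 4000/200 = 20
Step 3: 0.2 mL brought to 800 μL → factor 0.8/0.2 = 4
Step 4: 0.6 mL + 6.6 mL = 7.2 mL total → factor 7.2/0.6 = 12
Dilution factor to solution 1 = 6; to solution 4 = 5760
[solution 1]/[solution 4] = (factor to solution 4)/(factor to solution 1) = 5760/6 = 960

960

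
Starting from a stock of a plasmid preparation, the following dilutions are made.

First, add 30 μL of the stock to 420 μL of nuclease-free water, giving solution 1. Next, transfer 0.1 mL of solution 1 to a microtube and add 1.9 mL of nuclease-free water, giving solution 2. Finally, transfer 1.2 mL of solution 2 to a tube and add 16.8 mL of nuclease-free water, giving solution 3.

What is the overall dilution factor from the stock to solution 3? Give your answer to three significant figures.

Step 1: 30 μL + 420 μL = 450 μL total → factor 450/30 = 15
Step 2: 0.1 mL + 1.9 mL = 2 mL total → factor 2/0.1 = 20
Step 3: 1.2 mL + 16.8 mL = 18 mL total → factor 18/1.2 = 15
Overall dilution factor = 15 × 20 × 15 = 4500

4.50 × 10^3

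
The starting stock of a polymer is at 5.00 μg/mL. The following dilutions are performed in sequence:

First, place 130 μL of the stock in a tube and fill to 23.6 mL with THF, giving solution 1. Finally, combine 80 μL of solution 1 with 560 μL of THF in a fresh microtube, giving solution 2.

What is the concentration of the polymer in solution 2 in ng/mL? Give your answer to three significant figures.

3.44 ng/mL

Step 1: 130 μL brought to 23.6 mL → factor 23600/130 = 181.54
Step 2: 80 μL + 560 μL = 640 μL total → factor 640/80 = 8
Overall dilution factor = 181.54 × 8 = 1452.3
Final = 5.00 μg/mL / 1452.3 = 0.003443 μg/mL = 3.44 ng/mL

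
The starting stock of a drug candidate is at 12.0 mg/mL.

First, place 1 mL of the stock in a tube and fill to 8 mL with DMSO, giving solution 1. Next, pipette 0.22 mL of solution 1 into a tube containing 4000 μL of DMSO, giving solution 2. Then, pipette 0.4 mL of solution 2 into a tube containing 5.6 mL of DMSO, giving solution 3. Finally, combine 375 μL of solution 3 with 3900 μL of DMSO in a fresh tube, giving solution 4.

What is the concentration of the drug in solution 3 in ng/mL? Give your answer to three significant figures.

Step 1: 1 mL brought to 8 mL → factor 8/1 = 8
Step 2: 0.22 mL + 4000 μL = 4.22 mL total → factor 4.22/0.22 = 19.182
Step 3: 0.4 mL + 5.6 mL = 6 mL total → factor 6/0.4 = 15
Dilution factor through solution 3 = 8 × 19.182 × 15 = 2301.8
[solution 3] = 12.0 mg/mL / 2301.8 = 0.005213 mg/mL = 5.21 × 10^3 ng/mL

5.21 × 10^3 ng/mL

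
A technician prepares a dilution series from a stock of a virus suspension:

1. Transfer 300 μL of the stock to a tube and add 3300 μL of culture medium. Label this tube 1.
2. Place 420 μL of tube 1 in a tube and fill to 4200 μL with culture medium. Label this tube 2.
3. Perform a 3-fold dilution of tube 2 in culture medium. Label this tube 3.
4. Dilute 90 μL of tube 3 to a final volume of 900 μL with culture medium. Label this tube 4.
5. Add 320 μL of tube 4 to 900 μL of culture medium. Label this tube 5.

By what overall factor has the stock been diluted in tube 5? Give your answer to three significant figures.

Step 1: 300 μL + 3300 μL = 3600 μL total → factor 3600/300 = 12
Step 2: 420 μL brought to 4200 μL → factor 4200/420 = 10
Step 3: 3-fold → factor 3
Step 4: 90 μL brought to 900 μL → factor 900/90 = 10
Step 5: 320 μL + 900 μL = 1220 μL total → factor 1220/320 = 3.8125
Overall dilution factor = 12 × 10 × 3 × 10 × 3.8125 = 13725

1.37 × 10^4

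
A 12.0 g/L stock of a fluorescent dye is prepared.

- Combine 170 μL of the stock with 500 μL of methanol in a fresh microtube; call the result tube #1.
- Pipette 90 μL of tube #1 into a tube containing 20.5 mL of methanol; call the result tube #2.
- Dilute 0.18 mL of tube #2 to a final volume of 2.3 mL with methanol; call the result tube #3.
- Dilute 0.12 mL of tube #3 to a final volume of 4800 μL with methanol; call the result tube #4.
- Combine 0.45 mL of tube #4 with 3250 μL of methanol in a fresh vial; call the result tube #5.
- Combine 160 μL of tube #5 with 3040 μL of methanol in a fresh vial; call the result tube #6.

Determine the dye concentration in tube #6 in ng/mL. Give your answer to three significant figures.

Step 1: 170 μL + 500 μL = 670 μL total → factor 670/170 = 3.9412
Step 2: 90 μL + 20.5 mL = 20590 μL total → factor 20590/90 = 228.78
Step 3: 0.18 mL brought to 2.3 mL → factor 2.3/0.18 = 12.778
Step 4: 0.12 mL brought to 4800 μL → factor 4.8/0.12 = 40
Step 5: 0.45 mL + 3250 μL = 3.7 mL total → factor 3.7/0.45 = 8.2222
Step 6: 160 μL + 3040 μL = 3200 μL total → factor 3200/160 = 20
Overall dilution factor = 3.9412 × 228.78 × 12.778 × 40 × 8.2222 × 20 = 7.5783 × 10^7
Final = 12.0 g/L / 7.5783 × 10^7 = 1.583 × 10^-7 g/L = 0.158 ng/mL

0.158 ng/mL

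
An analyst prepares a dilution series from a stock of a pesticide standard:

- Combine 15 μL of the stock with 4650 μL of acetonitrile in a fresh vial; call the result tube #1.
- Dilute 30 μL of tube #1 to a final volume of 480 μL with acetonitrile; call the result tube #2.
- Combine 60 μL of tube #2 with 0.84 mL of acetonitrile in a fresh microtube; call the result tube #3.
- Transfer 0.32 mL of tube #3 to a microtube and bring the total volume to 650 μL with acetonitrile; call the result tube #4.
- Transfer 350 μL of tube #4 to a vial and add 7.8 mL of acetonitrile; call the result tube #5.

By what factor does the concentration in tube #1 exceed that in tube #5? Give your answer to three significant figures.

1.14 × 10^4

Step 1: 15 μL + 4650 μL = 4665 μL total → factor 4665/15 = 311
Step 2: 30 μL brought to 480 μL → factor 480/30 = 16
Step 3: 60 μL + 0.84 mL = 900 μL total → factor 900/60 = 15
Step 4: 0.32 mL brought to 650 μL → factor 0.65/0.32 = 2.0312
Step 5: 350 μL + 7.8 mL = 8150 μL total → factor 8150/350 = 23.286
Dilution factor to tube #1 = 311; to tube #5 = 3.5304 × 10^6
[tube #1]/[tube #5] = (factor to tube #5)/(factor to tube #1) = 3.5304 × 10^6/311 = 1.14 × 10^4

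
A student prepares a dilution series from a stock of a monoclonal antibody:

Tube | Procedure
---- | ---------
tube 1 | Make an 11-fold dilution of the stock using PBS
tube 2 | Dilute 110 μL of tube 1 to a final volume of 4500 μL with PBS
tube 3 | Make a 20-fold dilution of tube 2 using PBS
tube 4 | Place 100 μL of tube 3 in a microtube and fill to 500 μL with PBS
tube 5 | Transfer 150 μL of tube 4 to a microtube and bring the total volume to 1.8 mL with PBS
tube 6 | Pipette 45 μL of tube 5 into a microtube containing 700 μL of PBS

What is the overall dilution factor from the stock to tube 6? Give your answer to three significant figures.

Step 1: 11-fold → factor 11
Step 2: 110 μL brought to 4500 μL → factor 4500/110 = 40.909
Step 3: 20-fold → factor 20
Step 4: 100 μL brought to 500 μL → factor 500/100 = 5
Step 5: 150 μL brought to 1.8 mL → factor 1800/150 = 12
Step 6: 45 μL + 700 μL = 745 μL total → factor 745/45 = 16.556
Overall dilution factor = 11 × 40.909 × 20 × 5 × 12 × 16.556 = 8.94 × 10^6

8.94 × 10^6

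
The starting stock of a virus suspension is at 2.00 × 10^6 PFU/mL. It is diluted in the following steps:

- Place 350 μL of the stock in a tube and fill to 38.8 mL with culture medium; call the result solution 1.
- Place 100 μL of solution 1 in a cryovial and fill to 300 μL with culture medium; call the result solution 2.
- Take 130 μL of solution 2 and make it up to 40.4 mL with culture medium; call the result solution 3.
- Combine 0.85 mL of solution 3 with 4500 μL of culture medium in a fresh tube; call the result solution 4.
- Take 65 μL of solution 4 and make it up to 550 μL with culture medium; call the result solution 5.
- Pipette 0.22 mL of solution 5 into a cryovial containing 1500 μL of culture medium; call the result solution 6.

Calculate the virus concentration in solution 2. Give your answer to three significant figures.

6.01 × 10^3 PFU/mL

Step 1: 350 μL brought to 38.8 mL → factor 38800/350 = 110.86
Step 2: 100 μL brought to 300 μL → factor 300/100 = 3
Dilution factor through solution 2 = 110.86 × 3 = 332.57
[solution 2] = 2.00 × 10^6 PFU/mL / 332.57 = 6.01 × 10^3 PFU/mL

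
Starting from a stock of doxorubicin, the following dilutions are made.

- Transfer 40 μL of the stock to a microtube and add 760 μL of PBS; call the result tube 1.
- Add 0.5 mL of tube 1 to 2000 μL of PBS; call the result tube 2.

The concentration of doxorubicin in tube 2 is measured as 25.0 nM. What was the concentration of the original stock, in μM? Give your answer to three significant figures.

2.50 μM

Step 1: 40 μL + 760 μL = 800 μL total → factor 800/40 = 20
Step 2: 0.5 mL + 2000 μL = 2.5 mL total → factor 2.5/0.5 = 5
Overall dilution factor = 20 × 5 = 100
Stock = 25.0 nM × 100 = 2500 nM = 2.50 μM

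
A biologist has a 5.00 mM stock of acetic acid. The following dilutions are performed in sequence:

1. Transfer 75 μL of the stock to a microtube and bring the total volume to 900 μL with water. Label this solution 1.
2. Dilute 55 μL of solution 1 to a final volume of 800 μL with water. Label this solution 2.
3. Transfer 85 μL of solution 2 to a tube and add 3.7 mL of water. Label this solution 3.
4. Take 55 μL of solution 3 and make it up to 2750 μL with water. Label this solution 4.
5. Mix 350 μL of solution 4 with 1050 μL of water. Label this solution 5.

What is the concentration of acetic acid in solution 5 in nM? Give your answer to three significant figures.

3.22 nM

Step 1: 75 μL brought to 900 μL → factor 900/75 = 12
Step 2: 55 μL brought to 800 μL → factor 800/55 = 14.545
Step 3: 85 μL + 3.7 mL = 3785 μL total → factor 3785/85 = 44.529
Step 4: 55 μL brought to 2750 μL → factor 2750/55 = 50
Step 5: 350 μL + 1050 μL = 1400 μL total → factor 1400/350 = 4
Dilution factor through solution 5 = 12 × 14.545 × 44.529 × 50 × 4 = 1.5545 × 10^6
[solution 5] = 5.00 mM / 1.5545 × 10^6 = 3.217 × 10^-6 mM = 3.22 nM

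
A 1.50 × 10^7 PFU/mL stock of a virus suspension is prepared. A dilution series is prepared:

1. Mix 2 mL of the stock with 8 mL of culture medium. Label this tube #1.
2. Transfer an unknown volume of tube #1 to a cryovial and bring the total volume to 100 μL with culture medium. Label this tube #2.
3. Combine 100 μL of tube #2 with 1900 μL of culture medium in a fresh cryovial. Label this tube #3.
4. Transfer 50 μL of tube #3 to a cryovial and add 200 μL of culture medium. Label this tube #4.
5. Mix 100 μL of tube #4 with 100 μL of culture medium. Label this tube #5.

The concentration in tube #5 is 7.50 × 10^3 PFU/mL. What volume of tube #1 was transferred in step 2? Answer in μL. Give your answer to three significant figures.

Step 1: 2 mL + 8 mL = 10 mL total → factor 10/2 = 5
Step 2: v brought to 100 μL → factor = 100 μL/v
Step 3: 100 μL + 1900 μL = 2000 μL total → factor 2000/100 = 20
Step 4: 50 μL + 200 μL = 250 μL total → factor 250/50 = 5
Step 5: 100 μL + 100 μL = 200 μL total → factor 200/100 = 2
Product of known-step factors = 1000
Overall factor = 1.50 × 10^7 PFU/mL / (7.50 × 10^3 PFU/mL) = 2000
Step-2 factor = 2000 / 1000 = 2
v = 100 μL / 2 = 50.0 μL

50.0 μL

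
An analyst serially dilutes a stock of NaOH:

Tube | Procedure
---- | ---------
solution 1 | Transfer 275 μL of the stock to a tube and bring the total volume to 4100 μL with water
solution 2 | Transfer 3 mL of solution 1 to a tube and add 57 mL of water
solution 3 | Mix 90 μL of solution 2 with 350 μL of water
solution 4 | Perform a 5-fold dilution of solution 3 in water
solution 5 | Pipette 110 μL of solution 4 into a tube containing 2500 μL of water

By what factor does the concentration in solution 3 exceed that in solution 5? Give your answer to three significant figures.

119

Step 1: 275 μL brought to 4100 μL → factor 4100/275 = 14.909
Step 2: 3 mL + 57 mL = 60 mL total → factor 60/3 = 20
Step 3: 90 μL + 350 μL = 440 μL total → factor 440/90 = 4.8889
Step 4: 5-fold → factor 5
Step 5: 110 μL + 2500 μL = 2610 μL total → factor 2610/110 = 23.727
Dilution factor to solution 3 = 1457.8; to solution 5 = 1.7295 × 10^5
[solution 3]/[solution 5] = (factor to solution 5)/(factor to solution 3) = 1.7295 × 10^5/1457.8 = 119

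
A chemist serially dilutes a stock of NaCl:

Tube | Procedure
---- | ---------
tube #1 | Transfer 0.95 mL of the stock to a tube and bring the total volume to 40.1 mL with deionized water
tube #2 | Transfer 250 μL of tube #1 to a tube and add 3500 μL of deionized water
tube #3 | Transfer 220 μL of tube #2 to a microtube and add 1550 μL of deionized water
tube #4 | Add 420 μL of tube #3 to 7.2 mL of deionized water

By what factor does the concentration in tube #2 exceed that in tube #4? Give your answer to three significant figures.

146

Step 1: 0.95 mL brought to 40.1 mL → factor 40.1/0.95 = 42.211
Step 2: 250 μL + 3500 μL = 3750 μL total → factor 3750/250 = 15
Step 3: 220 μL + 1550 μL = 1770 μL total → factor 1770/220 = 8.0455
Step 4: 420 μL + 7.2 mL = 7620 μL total → factor 7620/420 = 18.143
Dilution factor to tube #2 = 633.16; to tube #4 = 92420
[tube #2]/[tube #4] = (factor to tube #4)/(factor to tube #2) = 92420/633.16 = 146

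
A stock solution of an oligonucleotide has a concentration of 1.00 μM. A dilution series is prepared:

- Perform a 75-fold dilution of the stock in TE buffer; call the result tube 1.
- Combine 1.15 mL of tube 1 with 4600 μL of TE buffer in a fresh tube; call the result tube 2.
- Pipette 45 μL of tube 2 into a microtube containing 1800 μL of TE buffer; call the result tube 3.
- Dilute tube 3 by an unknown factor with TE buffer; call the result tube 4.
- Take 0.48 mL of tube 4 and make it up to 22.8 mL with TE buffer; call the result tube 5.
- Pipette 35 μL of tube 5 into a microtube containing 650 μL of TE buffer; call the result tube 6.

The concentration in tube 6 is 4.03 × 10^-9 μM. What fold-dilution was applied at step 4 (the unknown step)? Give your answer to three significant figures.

17.4-fold

Step 1: 75-fold → factor 75
Step 2: 1.15 mL + 4600 μL = 5.75 mL total → factor 5.75/1.15 = 5
Step 3: 45 μL + 1800 μL = 1845 μL total → factor 1845/45 = 41
Step 4: unknown factor x
Step 5: 0.48 mL brought to 22.8 mL → factor 22.8/0.48 = 47.5
Step 6: 35 μL + 650 μL = 685 μL total → factor 685/35 = 19.571
Product of known-step factors = 1.4293 × 10^7
Overall factor = 1.00 μM / (4.03 × 10^-9 μM) = 2.4814 × 10^8
x = 2.4814 × 10^8 / 1.4293 × 10^7 = 17.4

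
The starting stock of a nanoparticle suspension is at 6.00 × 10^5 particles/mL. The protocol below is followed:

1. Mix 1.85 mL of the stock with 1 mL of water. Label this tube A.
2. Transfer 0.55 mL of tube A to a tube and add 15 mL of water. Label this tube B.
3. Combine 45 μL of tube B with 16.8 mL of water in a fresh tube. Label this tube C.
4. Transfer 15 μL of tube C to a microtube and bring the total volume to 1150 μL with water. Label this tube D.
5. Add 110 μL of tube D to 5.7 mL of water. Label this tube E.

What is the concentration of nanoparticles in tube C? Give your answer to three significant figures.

36.8 particles/mL

Step 1: 1.85 mL + 1 mL = 2.85 mL total → factor 2.85/1.85 = 1.5405
Step 2: 0.55 mL + 15 mL = 15.55 mL total → factor 15.55/0.55 = 28.273
Step 3: 45 μL + 16.8 mL = 16845 μL total → factor 16845/45 = 374.33
Dilution factor through tube C = 1.5405 × 28.273 × 374.33 = 16304
[tube C] = 6.00 × 10^5 particles/mL / 16304 = 36.8 particles/mL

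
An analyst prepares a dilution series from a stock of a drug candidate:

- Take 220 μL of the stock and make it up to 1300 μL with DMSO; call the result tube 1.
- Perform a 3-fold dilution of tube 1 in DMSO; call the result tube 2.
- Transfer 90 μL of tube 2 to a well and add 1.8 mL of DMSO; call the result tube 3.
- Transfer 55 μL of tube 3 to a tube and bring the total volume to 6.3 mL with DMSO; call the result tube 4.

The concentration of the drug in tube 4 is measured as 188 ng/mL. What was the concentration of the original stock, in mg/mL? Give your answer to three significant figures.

8.02 mg/mL

Step 1: 220 μL brought to 1300 μL → factor 1300/220 = 5.9091
Step 2: 3-fold → factor 3
Step 3: 90 μL + 1.8 mL = 1890 μL total → factor 1890/90 = 21
Step 4: 55 μL brought to 6.3 mL → factor 6300/55 = 114.55
Overall dilution factor = 5.9091 × 3 × 21 × 114.55 = 42642
Stock = 188 ng/mL × 42642 = 8.017 × 10^6 ng/mL = 8.02 mg/mL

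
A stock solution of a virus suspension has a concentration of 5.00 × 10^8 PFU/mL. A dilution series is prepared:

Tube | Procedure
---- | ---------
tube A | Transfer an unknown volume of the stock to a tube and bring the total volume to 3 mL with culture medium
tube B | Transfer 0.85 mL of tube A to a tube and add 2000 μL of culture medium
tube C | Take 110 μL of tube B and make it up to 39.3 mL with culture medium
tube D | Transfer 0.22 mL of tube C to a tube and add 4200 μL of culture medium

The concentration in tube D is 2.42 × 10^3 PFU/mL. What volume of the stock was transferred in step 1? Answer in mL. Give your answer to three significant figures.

Step 1: v brought to 3 mL → factor = 3 mL/v
Step 2: 0.85 mL + 2000 μL = 2.85 mL total → factor 2.85/0.85 = 3.3529
Step 3: 110 μL brought to 39.3 mL → factor 39300/110 = 357.27
Step 4: 0.22 mL + 4200 μL = 4.42 mL total → factor 4.42/0.22 = 20.091
Product of known-step factors = 24067
Overall factor = 5.00 × 10^8 PFU/mL / (2.42 × 10^3 PFU/mL) = 2.0661 × 10^5
Step-1 factor = 2.0661 × 10^5 / 24067 = 8.5848
v = 3 mL / 8.5848 = 0.349 mL

0.349 mL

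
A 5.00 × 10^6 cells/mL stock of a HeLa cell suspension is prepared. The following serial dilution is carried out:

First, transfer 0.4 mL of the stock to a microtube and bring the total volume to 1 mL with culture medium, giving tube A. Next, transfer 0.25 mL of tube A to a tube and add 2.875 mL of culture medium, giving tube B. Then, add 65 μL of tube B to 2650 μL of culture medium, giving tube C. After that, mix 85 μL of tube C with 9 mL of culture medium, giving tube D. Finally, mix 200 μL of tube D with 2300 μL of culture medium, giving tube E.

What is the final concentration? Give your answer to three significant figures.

Step 1: 0.4 mL brought to 1 mL → factor 1/0.4 = 2.5
Step 2: 0.25 mL + 2.875 mL = 3.125 mL total → factor 3.125/0.25 = 12.5
Step 3: 65 μL + 2650 μL = 2715 μL total → factor 2715/65 = 41.769
Step 4: 85 μL + 9 mL = 9085 μL total → factor 9085/85 = 106.88
Step 5: 200 μL + 2300 μL = 2500 μL total → factor 2500/200 = 12.5
Overall dilution factor = 2.5 × 12.5 × 41.769 × 106.88 × 12.5 = 1.7439 × 10^6
Final = 5.00 × 10^6 cells/mL / 1.7439 × 10^6 = 2.87 cells/mL

2.87 cells/mL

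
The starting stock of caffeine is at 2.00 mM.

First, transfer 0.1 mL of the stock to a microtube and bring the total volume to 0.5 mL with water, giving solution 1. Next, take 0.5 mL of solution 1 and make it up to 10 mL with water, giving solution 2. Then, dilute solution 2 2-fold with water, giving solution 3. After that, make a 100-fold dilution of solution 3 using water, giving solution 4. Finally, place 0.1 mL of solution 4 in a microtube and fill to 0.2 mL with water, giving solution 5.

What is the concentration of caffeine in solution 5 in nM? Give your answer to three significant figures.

Step 1: 0.1 mL brought to 0.5 mL → factor 0.5/0.1 = 5
Step 2: 0.5 mL brought to 10 mL → factor 10/0.5 = 20
Step 3: 2-fold → factor 2
Step 4: 100-fold → factor 100
Step 5: 0.1 mL brought to 0.2 mL → factor 0.2/0.1 = 2
Overall dilution factor = 5 × 20 × 2 × 100 × 2 = 40000
Final = 2.00 mM / 40000 = 5.000 × 10^-5 mM = 50.0 nM

50.0 nM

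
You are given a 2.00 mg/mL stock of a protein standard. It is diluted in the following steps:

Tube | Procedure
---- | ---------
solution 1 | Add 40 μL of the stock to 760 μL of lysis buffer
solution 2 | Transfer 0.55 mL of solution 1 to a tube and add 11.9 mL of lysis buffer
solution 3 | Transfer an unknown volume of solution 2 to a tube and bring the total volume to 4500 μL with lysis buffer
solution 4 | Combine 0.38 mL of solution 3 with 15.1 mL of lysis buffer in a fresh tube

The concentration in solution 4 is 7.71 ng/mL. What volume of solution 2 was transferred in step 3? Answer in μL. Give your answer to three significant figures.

Step 1: 40 μL + 760 μL = 800 μL total → factor 800/40 = 20
Step 2: 0.55 mL + 11.9 mL = 12.45 mL total → factor 12.45/0.55 = 22.636
Step 3: v brought to 4500 μL → factor = 4500 μL/v
Step 4: 0.38 mL + 15.1 mL = 15.48 mL total → factor 15.48/0.38 = 40.737
Product of known-step factors = 18443
Overall factor = 2.00 mg/mL / (7.71 ng/mL) = 2.594 × 10^5
Step-3 factor = 2.594 × 10^5 / 18443 = 14.065
v = 4500 μL / 14.065 = 320 μL

320 μL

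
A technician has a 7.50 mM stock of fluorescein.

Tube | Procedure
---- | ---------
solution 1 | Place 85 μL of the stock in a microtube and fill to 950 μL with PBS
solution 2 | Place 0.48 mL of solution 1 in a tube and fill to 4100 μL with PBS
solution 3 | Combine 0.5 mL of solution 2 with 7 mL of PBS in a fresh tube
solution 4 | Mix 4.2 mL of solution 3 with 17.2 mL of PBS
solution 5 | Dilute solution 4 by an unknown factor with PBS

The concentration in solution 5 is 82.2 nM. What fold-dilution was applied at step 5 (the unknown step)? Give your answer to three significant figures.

12.5-fold

Step 1: 85 μL brought to 950 μL → factor 950/85 = 11.176
Step 2: 0.48 mL brought to 4100 μL → factor 4.1/0.48 = 8.5417
Step 3: 0.5 mL + 7 mL = 7.5 mL total → factor 7.5/0.5 = 15
Step 4: 4.2 mL + 17.2 mL = 21.4 mL total → factor 21.4/4.2 = 5.0952
Step 5: unknown factor x
Product of known-step factors = 7296.3
Overall factor = 7.50 mM / (82.2 nM) = 91241
x = 91241 / 7296.3 = 12.5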